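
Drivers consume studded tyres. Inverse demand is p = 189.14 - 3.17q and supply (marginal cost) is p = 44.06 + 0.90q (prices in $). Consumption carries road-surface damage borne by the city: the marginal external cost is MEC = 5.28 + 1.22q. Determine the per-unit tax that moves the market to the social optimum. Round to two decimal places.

tax = $37.52 per unit

Social marginal benefit = demand − MEC = 183.86 - 4.39q.
Set SMB = MC: 183.86 - 4.39q = 44.06 + 0.90q → q* = 26.4272.
The Pigouvian tax equals MEC at q*: 5.28 + 1.22×26.4272 = 37.5212.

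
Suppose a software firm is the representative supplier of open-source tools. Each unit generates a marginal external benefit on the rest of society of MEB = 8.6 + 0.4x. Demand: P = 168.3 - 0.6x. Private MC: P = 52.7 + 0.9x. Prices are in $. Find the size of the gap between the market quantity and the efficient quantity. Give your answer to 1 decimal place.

35.8 units

Market equilibrium (private): 52.7 + 0.9x = 168.3 - 0.6x → x_m = 77.0667.
Social marginal cost = private MC − MEB = 44.1 + 0.5x.
Set SMC = demand: 44.1 + 0.5x = 168.3 - 0.6x → x* = 112.9091.
Gap = |77.0667 − 112.9091| = 35.8424.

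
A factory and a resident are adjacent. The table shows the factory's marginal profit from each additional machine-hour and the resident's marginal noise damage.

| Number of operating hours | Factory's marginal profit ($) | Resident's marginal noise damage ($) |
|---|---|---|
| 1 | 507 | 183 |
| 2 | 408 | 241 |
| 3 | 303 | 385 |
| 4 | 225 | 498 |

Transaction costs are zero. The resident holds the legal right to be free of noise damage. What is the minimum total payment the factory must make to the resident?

Efficient level: marginal profit ≥ marginal noise damage through level 2, so k* = 2.
With the resident holding the right, the factory must at least compensate total damage at k*: 183 + 241 = 424.

$424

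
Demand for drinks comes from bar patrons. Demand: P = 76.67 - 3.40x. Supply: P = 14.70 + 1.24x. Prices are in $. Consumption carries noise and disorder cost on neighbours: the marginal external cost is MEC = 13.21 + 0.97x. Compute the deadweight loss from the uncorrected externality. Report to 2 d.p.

DWL = $61.02

Market equilibrium (private): 14.70 + 1.24x = 76.67 - 3.40x → x_m = 13.3556.
Social marginal benefit = demand − MEC = 63.46 - 4.37x.
Set SMB = MC: 63.46 - 4.37x = 14.70 + 1.24x → x* = 8.6916.
The loss is the area between SMB and MC from x* to x_m; with linear curves that's a triangle of height MEC(x_m).
DWL = ½ × 4.6640 × 26.1649 = 61.0165.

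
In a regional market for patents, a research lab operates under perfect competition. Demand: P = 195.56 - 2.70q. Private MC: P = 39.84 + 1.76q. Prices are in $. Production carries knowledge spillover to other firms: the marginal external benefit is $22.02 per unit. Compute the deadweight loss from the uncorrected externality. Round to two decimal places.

DWL = $54.36

Market equilibrium (private): 39.84 + 1.76q = 195.56 - 2.70q → q_m = 34.9148.
Social marginal cost = private MC − MEB = 17.82 + 1.76q.
Set SMC = demand: 17.82 + 1.76q = 195.56 - 2.70q → q* = 39.8520.
Height of the DWL triangle at q_m is demand(q_m) − SMC(q_m) = MEB(q_m) = 22.0200.
DWL = ½ × 4.9372 × 22.0200 = 54.3586.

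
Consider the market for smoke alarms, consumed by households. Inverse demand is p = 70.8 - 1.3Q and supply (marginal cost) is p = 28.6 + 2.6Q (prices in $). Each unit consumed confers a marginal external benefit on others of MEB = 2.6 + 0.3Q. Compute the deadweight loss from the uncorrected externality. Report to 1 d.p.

DWL = $4.7

Market equilibrium (private): 28.6 + 2.6Q = 70.8 - 1.3Q → Q_m = 10.8205.
Social marginal benefit = demand + MEB = 73.4 - Q.
Set SMB = MC: 73.4 - Q = 28.6 + 2.6Q → Q* = 12.4444.
Between Q* and Q_m the wedge SMB − MC runs linearly from 0 to MEB(Q_m), so the loss is a triangle.
DWL = ½ × 1.6239 × 5.8462 = 4.7468.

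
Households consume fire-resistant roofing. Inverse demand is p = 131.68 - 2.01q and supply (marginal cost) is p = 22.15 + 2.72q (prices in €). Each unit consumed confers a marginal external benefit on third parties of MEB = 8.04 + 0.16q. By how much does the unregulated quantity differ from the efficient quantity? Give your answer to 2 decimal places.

2.57 units

Market equilibrium (private): 22.15 + 2.72q = 131.68 - 2.01q → q_m = 23.1564.
Social marginal benefit = demand + MEB = 139.72 - 1.85q.
Set SMB = MC: 139.72 - 1.85q = 22.15 + 2.72q → q* = 25.7265.
Gap = |23.1564 − 25.7265| = 2.5701.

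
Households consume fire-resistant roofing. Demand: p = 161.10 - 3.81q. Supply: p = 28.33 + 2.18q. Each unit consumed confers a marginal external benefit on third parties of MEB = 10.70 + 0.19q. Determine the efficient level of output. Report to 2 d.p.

q* = 24.74

Social marginal benefit = demand + MEB = 171.80 - 3.62q.
Set SMB = MC: 171.80 - 3.62q = 28.33 + 2.18q → q* = 24.7362.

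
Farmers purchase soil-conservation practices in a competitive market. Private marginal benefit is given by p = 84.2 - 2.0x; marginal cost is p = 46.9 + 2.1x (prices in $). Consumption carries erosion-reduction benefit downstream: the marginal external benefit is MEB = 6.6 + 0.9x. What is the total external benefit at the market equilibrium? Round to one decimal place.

Market equilibrium (private): 46.9 + 2.1x = 84.2 - 2.0x → x_m = 9.0976.
Total external benefit = ∫₀^{x_m} (6.6 + 0.9x) dx = 6.6×9.0976 + ½×0.9×9.0976² = 97.2890.

$97.3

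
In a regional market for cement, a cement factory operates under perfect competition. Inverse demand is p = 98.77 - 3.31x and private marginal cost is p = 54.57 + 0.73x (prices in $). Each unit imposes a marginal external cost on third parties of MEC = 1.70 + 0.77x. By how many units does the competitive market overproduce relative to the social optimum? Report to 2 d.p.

Market equilibrium (private): 54.57 + 0.73x = 98.77 - 3.31x → x_m = 10.9406.
Social marginal cost = private MC + MEC = 56.27 + 1.50x.
Set SMC = demand: 56.27 + 1.50x = 98.77 - 3.31x → x* = 8.8358.
Gap = |10.9406 − 8.8358| = 2.1048.

2.10 units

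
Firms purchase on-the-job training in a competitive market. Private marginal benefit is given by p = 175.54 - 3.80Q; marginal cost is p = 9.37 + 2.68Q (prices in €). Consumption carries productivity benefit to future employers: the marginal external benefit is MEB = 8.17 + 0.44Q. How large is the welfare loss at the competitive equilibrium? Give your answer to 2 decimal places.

Market equilibrium (private): 9.37 + 2.68Q = 175.54 - 3.80Q → Q_m = 25.6435.
Social marginal benefit = demand + MEB = 183.71 - 3.36Q.
Set SMB = MC: 183.71 - 3.36Q = 9.37 + 2.68Q → Q* = 28.8642.
The loss is the area between SMB and MC from Q* to Q_m; with linear curves that's a triangle of height MEB(Q_m).
DWL = ½ × 3.2207 × 19.4531 = 31.3263.

DWL = €31.33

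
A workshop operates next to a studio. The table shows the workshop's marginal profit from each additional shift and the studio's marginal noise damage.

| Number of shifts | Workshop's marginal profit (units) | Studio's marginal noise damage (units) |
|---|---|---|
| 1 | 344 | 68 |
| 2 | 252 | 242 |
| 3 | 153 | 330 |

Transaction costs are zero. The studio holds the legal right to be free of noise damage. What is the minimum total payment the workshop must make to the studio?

310

Efficient level: marginal profit ≥ marginal noise damage through level 2, so k* = 2.
With the studio holding the right, the workshop must at least compensate total damage at k*: 68 + 242 = 310.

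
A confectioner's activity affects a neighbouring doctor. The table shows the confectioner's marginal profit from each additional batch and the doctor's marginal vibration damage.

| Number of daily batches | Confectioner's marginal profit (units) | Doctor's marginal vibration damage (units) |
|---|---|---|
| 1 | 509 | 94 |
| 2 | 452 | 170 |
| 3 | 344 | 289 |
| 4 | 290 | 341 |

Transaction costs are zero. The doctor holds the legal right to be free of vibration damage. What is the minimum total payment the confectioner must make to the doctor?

553

Efficient level: marginal profit ≥ marginal vibration damage through level 3, so k* = 3.
With the doctor holding the right, the confectioner must at least compensate total damage at k*: 94 + 170 + 289 = 553.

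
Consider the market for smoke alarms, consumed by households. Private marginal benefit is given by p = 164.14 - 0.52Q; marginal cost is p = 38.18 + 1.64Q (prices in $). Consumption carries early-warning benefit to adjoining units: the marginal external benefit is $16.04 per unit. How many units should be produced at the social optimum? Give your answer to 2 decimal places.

Social marginal benefit = demand + MEB = 180.18 - 0.52Q.
Set SMB = MC: 180.18 - 0.52Q = 38.18 + 1.64Q → Q* = 65.7407.

Q* = 65.74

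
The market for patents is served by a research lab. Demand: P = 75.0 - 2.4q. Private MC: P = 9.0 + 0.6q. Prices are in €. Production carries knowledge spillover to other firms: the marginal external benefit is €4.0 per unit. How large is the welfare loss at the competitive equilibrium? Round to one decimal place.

DWL = €2.7

Market equilibrium (private): 9.0 + 0.6q = 75.0 - 2.4q → q_m = 22.0000.
Social marginal cost = private MC − MEB = 5.0 + 0.6q.
Set SMC = demand: 5.0 + 0.6q = 75.0 - 2.4q → q* = 23.3333.
The loss is the area between SMC and demand from q* to q_m; with linear curves that's a triangle of height MEB(q_m).
DWL = ½ × 1.3333 × 4.0000 = 2.6666.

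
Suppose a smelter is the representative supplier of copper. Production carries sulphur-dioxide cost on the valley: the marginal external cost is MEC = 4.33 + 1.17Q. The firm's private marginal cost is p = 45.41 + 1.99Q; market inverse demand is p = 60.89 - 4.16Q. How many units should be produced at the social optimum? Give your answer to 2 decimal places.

Q* = 1.52

Social marginal cost = private MC + MEC = 49.74 + 3.16Q.
Set SMC = demand: 49.74 + 3.16Q = 60.89 - 4.16Q → Q* = 1.5232.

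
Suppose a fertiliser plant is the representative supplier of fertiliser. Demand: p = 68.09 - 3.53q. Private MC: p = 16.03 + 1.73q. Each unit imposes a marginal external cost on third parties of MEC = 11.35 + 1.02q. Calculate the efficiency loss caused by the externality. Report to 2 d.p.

DWL = 36.62

Market equilibrium (private): 16.03 + 1.73q = 68.09 - 3.53q → q_m = 9.8973.
Social marginal cost = private MC + MEC = 27.38 + 2.75q.
Set SMC = demand: 27.38 + 2.75q = 68.09 - 3.53q → q* = 6.4825.
Height of the DWL triangle at q_m is SMC(q_m) − demand(q_m) = MEC(q_m) = 21.4453.
DWL = ½ × 3.4148 × 21.4453 = 36.6157.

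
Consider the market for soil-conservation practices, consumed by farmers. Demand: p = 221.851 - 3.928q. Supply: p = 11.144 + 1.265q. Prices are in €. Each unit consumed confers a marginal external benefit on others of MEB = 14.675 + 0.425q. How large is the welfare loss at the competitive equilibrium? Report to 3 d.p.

Market equilibrium (private): 11.144 + 1.265q = 221.851 - 3.928q → q_m = 40.5752.
Social marginal benefit = demand + MEB = 236.526 - 3.503q.
Set SMB = MC: 236.526 - 3.503q = 11.144 + 1.265q → q* = 47.2697.
Height of the DWL triangle at q_m is SMB(q_m) − MC(q_m) = MEB(q_m) = 31.9195.
DWL = ½ × 6.6945 × 31.9195 = 106.8425.

DWL = €106.843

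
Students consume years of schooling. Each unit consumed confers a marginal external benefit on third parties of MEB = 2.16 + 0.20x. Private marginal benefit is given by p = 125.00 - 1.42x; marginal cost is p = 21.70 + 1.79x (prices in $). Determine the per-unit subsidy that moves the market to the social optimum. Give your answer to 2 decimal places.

Social marginal benefit = demand + MEB = 127.16 - 1.22x.
Set SMB = MC: 127.16 - 1.22x = 21.70 + 1.79x → x* = 35.0365.
The Pigouvian subsidy equals MEB at x*: 2.16 + 0.20×35.0365 = 9.1673.

subsidy = $9.17 per unit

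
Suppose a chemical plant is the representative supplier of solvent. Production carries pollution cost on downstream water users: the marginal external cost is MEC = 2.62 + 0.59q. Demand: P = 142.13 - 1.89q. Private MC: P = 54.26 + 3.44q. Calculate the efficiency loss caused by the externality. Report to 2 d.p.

Market equilibrium (private): 54.26 + 3.44q = 142.13 - 1.89q → q_m = 16.4859.
Social marginal cost = private MC + MEC = 56.88 + 4.03q.
Set SMC = demand: 56.88 + 4.03q = 142.13 - 1.89q → q* = 14.4003.
The loss is the area between SMC and demand from q* to q_m; with linear curves that's a triangle of height MEC(q_m).
DWL = ½ × 2.0856 × 12.3467 = 12.8751.

DWL = 12.88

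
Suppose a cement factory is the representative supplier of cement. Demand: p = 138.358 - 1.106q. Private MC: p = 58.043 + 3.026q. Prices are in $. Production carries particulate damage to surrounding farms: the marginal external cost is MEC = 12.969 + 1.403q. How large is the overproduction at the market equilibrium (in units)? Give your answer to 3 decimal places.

Market equilibrium (private): 58.043 + 3.026q = 138.358 - 1.106q → q_m = 19.4373.
Social marginal cost = private MC + MEC = 71.012 + 4.429q.
Set SMC = demand: 71.012 + 4.429q = 138.358 - 1.106q → q* = 12.1673.
Gap = |19.4373 − 12.1673| = 7.2700.

7.270 units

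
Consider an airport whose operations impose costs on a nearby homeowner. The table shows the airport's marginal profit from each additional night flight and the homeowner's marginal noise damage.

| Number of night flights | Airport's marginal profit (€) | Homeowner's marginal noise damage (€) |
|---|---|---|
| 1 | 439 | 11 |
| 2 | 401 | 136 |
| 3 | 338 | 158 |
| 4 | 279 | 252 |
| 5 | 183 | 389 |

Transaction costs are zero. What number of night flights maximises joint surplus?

Bargaining reaches the level where marginal profit last exceeds marginal noise damage.
That holds through level 4 (279 ≥ 252) but not at 5 (183 < 389).

4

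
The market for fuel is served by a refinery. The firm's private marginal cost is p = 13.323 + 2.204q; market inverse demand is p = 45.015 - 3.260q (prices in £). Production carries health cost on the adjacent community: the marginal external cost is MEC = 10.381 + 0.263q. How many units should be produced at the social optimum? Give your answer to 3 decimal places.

Social marginal cost = private MC + MEC = 23.704 + 2.467q.
Set SMC = demand: 23.704 + 2.467q = 45.015 - 3.260q → q* = 3.7211.

q* = 3.721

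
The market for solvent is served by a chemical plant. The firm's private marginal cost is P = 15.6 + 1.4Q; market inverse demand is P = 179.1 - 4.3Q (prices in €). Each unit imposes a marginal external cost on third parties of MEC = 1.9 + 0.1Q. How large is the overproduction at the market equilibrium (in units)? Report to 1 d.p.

0.8 units

Market equilibrium (private): 15.6 + 1.4Q = 179.1 - 4.3Q → Q_m = 28.6842.
Social marginal cost = private MC + MEC = 17.5 + 1.5Q.
Set SMC = demand: 17.5 + 1.5Q = 179.1 - 4.3Q → Q* = 27.8621.
Gap = |28.6842 − 27.8621| = 0.8221.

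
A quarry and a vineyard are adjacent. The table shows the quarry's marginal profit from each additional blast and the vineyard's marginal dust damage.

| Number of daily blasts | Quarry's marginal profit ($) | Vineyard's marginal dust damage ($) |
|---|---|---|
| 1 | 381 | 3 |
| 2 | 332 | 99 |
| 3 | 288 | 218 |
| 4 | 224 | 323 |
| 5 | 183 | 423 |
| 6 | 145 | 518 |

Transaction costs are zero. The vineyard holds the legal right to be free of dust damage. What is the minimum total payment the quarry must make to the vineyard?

$320

Efficient level: marginal profit ≥ marginal dust damage through level 3, so k* = 3.
With the vineyard holding the right, the quarry must at least compensate total damage at k*: 3 + 99 + 218 = 320.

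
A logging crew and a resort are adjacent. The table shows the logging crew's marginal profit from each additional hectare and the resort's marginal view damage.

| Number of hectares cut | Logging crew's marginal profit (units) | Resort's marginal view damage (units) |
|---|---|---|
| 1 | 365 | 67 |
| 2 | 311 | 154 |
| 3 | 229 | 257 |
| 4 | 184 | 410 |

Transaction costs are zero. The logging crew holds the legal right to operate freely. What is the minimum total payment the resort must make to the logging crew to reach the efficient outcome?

Left alone the logging crew would choose level 4 (marginal profit stays positive).
Efficient level: k* = 2 (marginal profit ≥ marginal view damage through 2).
The resort must at least cover the logging crew's forgone profit from cutting 4→2: 229 + 184 = 413.

413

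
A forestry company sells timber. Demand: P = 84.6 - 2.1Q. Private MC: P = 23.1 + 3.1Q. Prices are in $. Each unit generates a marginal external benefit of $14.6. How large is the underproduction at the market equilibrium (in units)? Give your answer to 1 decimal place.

2.8 units

Market equilibrium (private): 23.1 + 3.1Q = 84.6 - 2.1Q → Q_m = 11.8269.
Social marginal cost = private MC − MEB = 8.5 + 3.1Q.
Set SMC = demand: 8.5 + 3.1Q = 84.6 - 2.1Q → Q* = 14.6346.
Gap = |11.8269 − 14.6346| = 2.8077.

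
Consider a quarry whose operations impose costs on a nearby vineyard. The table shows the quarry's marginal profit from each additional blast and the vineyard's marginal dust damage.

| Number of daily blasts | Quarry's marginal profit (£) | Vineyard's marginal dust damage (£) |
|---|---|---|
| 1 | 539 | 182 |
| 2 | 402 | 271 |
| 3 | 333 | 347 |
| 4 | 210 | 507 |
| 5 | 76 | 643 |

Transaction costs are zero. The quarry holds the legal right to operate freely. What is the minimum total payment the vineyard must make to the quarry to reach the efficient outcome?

£619

Left alone the quarry would choose level 5 (marginal profit stays positive).
Efficient level: k* = 2 (marginal profit ≥ marginal dust damage through 2).
The vineyard must at least cover the quarry's forgone profit from cutting 5→2: 333 + 210 + 76 = 619.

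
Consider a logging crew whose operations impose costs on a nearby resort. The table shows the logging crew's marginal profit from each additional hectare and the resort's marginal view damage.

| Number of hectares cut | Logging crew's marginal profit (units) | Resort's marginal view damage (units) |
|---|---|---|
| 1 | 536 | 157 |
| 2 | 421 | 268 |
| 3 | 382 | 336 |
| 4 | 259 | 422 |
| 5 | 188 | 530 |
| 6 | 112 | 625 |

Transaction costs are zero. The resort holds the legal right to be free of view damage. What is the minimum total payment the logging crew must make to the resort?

761

Efficient level: marginal profit ≥ marginal view damage through level 3, so k* = 3.
With the resort holding the right, the logging crew must at least compensate total damage at k*: 157 + 268 + 336 = 761.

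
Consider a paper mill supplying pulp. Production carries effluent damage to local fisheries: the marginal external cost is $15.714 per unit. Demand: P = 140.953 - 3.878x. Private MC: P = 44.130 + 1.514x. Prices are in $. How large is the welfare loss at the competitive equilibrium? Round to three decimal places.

DWL = $22.898

Market equilibrium (private): 44.130 + 1.514x = 140.953 - 3.878x → x_m = 17.9568.
Social marginal cost = private MC + MEC = 59.844 + 1.514x.
Set SMC = demand: 59.844 + 1.514x = 140.953 - 3.878x → x* = 15.0425.
The welfare-loss triangle has base |x_m − x*| and height MEC(x_m) (the vertical gap between SMC and demand is zero at x* and MEC at x_m).
DWL = ½ × 2.9143 × 15.7140 = 22.8977.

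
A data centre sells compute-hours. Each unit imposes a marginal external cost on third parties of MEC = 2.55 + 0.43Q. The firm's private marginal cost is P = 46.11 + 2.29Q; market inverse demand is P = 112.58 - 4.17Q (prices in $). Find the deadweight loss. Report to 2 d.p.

Market equilibrium (private): 46.11 + 2.29Q = 112.58 - 4.17Q → Q_m = 10.2895.
Social marginal cost = private MC + MEC = 48.66 + 2.72Q.
Set SMC = demand: 48.66 + 2.72Q = 112.58 - 4.17Q → Q* = 9.2772.
Between Q* and Q_m the wedge SMC − demand runs linearly from 0 to MEC(Q_m), so the loss is a triangle.
DWL = ½ × 1.0123 × 6.9745 = 3.5301.

DWL = $3.53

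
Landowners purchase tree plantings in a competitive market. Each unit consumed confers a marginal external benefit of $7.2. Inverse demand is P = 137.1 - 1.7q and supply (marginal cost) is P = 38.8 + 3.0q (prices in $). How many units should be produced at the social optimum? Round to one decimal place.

q* = 22.4

Social marginal benefit = demand + MEB = 144.3 - 1.7q.
Set SMB = MC: 144.3 - 1.7q = 38.8 + 3.0q → q* = 22.4468.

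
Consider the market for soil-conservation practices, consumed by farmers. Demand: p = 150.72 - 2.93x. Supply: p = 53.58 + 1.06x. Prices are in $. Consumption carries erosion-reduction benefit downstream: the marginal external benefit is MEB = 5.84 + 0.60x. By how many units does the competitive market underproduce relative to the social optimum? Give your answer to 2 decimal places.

Market equilibrium (private): 53.58 + 1.06x = 150.72 - 2.93x → x_m = 24.3459.
Social marginal benefit = demand + MEB = 156.56 - 2.33x.
Set SMB = MC: 156.56 - 2.33x = 53.58 + 1.06x → x* = 30.3776.
Gap = |24.3459 − 30.3776| = 6.0317.

6.03 units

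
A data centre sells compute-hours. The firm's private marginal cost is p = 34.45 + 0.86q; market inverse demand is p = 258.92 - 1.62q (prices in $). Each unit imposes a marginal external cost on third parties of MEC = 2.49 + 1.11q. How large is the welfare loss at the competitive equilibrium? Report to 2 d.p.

Market equilibrium (private): 34.45 + 0.86q = 258.92 - 1.62q → q_m = 90.5121.
Social marginal cost = private MC + MEC = 36.94 + 1.97q.
Set SMC = demand: 36.94 + 1.97q = 258.92 - 1.62q → q* = 61.8329.
Height of the DWL triangle at q_m is SMC(q_m) − demand(q_m) = MEC(q_m) = 102.9584.
DWL = ½ × 28.6792 × 102.9584 = 1476.3823.

DWL = $1476.38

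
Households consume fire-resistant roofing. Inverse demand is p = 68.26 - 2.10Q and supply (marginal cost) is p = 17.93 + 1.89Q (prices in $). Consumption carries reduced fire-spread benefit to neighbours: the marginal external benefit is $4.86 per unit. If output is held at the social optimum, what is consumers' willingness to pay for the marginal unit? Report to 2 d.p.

P = $39.21

Social marginal benefit = demand + MEB = 73.12 - 2.10Q.
Set SMB = MC: 73.12 - 2.10Q = 17.93 + 1.89Q → Q* = 13.8321.
Consumer price on the demand curve at Q*: 68.26 − 2.10×13.8321 = 39.2126.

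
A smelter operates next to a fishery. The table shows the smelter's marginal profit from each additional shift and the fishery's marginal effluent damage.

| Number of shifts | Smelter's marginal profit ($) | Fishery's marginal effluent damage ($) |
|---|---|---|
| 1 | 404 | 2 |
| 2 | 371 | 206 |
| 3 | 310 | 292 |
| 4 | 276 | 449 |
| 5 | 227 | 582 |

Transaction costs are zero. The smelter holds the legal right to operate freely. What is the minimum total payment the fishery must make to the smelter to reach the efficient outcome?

$503

Left alone the smelter would choose level 5 (marginal profit stays positive).
Efficient level: k* = 3 (marginal profit ≥ marginal effluent damage through 3).
The fishery must at least cover the smelter's forgone profit from cutting 5→3: 276 + 227 = 503.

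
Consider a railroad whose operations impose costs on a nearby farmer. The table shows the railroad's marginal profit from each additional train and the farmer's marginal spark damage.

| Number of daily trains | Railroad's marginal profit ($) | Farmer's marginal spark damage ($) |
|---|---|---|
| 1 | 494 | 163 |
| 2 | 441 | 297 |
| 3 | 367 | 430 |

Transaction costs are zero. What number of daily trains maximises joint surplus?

2

Bargaining reaches the level where marginal profit last exceeds marginal spark damage.
That holds through level 2 (441 ≥ 297) but not at 3 (367 < 430).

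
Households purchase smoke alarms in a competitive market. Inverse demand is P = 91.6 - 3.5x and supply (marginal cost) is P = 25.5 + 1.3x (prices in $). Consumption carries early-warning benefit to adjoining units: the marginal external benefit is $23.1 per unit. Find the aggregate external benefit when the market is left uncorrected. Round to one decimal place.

$318.1

Market equilibrium (private): 25.5 + 1.3x = 91.6 - 3.5x → x_m = 13.7708.
Total external benefit = MEB × x_m = 23.1 × 13.7708 = 318.1055.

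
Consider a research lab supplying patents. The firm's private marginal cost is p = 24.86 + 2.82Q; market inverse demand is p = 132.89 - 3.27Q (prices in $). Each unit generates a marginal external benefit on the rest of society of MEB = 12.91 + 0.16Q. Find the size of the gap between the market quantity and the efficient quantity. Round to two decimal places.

2.66 units

Market equilibrium (private): 24.86 + 2.82Q = 132.89 - 3.27Q → Q_m = 17.7389.
Social marginal cost = private MC − MEB = 11.95 + 2.66Q.
Set SMC = demand: 11.95 + 2.66Q = 132.89 - 3.27Q → Q* = 20.3946.
Gap = |17.7389 − 20.3946| = 2.6557.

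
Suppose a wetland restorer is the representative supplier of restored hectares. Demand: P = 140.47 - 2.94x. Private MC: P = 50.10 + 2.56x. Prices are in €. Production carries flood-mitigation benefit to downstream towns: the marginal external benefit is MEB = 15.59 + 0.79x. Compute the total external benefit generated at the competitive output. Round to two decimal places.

€362.80

Market equilibrium (private): 50.10 + 2.56x = 140.47 - 2.94x → x_m = 16.4309.
Total external benefit = ∫₀^{x_m} (15.59 + 0.79x) dx = 15.59×16.4309 + ½×0.79×16.4309² = 362.7976.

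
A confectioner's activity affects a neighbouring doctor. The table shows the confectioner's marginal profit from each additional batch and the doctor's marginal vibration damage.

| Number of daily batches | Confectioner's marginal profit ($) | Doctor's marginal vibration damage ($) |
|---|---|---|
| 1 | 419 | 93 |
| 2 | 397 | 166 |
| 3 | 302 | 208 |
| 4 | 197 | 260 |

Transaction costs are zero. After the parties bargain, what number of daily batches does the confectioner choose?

3

Bargaining reaches the level where marginal profit last exceeds marginal vibration damage.
That holds through level 3 (302 ≥ 208) but not at 4 (197 < 260).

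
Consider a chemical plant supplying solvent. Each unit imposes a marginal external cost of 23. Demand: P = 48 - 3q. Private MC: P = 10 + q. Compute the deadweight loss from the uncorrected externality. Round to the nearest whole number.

DWL = 66

Market equilibrium (private): 10 + q = 48 - 3q → q_m = 9.5000.
Social marginal cost = private MC + MEC = 33 + q.
Set SMC = demand: 33 + q = 48 - 3q → q* = 3.7500.
The loss is the area between SMC and demand from q* to q_m; with linear curves that's a triangle of height MEC(q_m).
DWL = ½ × 5.7500 × 23.0000 = 66.1250.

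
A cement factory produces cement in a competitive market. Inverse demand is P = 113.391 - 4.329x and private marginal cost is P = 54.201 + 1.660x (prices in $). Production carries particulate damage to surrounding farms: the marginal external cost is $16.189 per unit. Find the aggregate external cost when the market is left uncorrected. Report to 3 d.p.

Market equilibrium (private): 54.201 + 1.660x = 113.391 - 4.329x → x_m = 9.8831.
Total external cost = MEC × x_m = 16.189 × 9.8831 = 159.9975.

$159.998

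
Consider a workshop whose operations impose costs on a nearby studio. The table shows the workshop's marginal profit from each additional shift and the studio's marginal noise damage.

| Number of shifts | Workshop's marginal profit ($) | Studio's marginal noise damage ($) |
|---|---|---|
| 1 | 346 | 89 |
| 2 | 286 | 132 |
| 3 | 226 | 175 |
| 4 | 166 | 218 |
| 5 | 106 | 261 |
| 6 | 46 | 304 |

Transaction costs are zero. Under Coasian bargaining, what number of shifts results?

3

Bargaining reaches the level where marginal profit last exceeds marginal noise damage.
That holds through level 3 (226 ≥ 175) but not at 4 (166 < 218).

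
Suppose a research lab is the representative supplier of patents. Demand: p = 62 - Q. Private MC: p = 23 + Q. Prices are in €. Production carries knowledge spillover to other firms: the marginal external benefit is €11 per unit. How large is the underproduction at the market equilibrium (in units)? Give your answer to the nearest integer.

6 units

Market equilibrium (private): 23 + Q = 62 - Q → Q_m = 19.5000.
Social marginal cost = private MC − MEB = 12 + Q.
Set SMC = demand: 12 + Q = 62 - Q → Q* = 25.0000.
Gap = |19.5000 − 25.0000| = 5.5000.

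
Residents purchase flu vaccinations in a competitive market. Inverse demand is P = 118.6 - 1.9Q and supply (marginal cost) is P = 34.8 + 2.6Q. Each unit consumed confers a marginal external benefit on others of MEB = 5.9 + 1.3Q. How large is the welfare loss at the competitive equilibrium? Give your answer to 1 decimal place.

Market equilibrium (private): 34.8 + 2.6Q = 118.6 - 1.9Q → Q_m = 18.6222.
Social marginal benefit = demand + MEB = 124.5 - 0.6Q.
Set SMB = MC: 124.5 - 0.6Q = 34.8 + 2.6Q → Q* = 28.0313.
The loss is the area between SMB and MC from Q* to Q_m; with linear curves that's a triangle of height MEB(Q_m).
DWL = ½ × 9.4091 × 30.1089 = 141.6488.

DWL = 141.6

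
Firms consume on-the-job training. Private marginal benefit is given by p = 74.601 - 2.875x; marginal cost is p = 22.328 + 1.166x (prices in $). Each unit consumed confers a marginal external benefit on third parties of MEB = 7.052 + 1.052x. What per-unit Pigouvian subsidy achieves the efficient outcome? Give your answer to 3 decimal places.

Social marginal benefit = demand + MEB = 81.653 - 1.823x.
Set SMB = MC: 81.653 - 1.823x = 22.328 + 1.166x → x* = 19.8478.
The Pigouvian subsidy equals MEB at x*: 7.052 + 1.052×19.8478 = 27.9319.

subsidy = $27.932 per unit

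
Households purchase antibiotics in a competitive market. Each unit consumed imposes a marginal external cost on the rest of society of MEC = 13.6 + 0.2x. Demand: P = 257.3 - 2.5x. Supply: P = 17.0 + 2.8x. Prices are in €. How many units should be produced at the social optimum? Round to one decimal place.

x* = 41.2

Social marginal benefit = demand − MEC = 243.7 - 2.7x.
Set SMB = MC: 243.7 - 2.7x = 17.0 + 2.8x → x* = 41.2182.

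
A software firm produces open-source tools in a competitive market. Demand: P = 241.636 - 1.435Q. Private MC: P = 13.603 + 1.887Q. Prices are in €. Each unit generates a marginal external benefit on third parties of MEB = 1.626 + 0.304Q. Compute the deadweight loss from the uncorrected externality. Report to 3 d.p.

Market equilibrium (private): 13.603 + 1.887Q = 241.636 - 1.435Q → Q_m = 68.6433.
Social marginal cost = private MC − MEB = 11.977 + 1.583Q.
Set SMC = demand: 11.977 + 1.583Q = 241.636 - 1.435Q → Q* = 76.0964.
Between Q* and Q_m the wedge demand − SMC runs linearly from 0 to MEB(Q_m), so the loss is a triangle.
DWL = ½ × 7.4531 × 22.4936 = 83.8235.

DWL = €83.824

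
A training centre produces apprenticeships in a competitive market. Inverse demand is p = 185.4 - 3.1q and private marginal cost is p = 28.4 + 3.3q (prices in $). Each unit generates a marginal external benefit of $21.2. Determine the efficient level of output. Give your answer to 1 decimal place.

Social marginal cost = private MC − MEB = 7.2 + 3.3q.
Set SMC = demand: 7.2 + 3.3q = 185.4 - 3.1q → q* = 27.8438.

q* = 27.8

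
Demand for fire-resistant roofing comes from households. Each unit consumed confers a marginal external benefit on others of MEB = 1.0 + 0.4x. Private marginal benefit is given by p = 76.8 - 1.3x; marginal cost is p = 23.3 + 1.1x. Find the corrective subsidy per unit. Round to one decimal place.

Social marginal benefit = demand + MEB = 77.8 - 0.9x.
Set SMB = MC: 77.8 - 0.9x = 23.3 + 1.1x → x* = 27.2500.
The Pigouvian subsidy equals MEB at x*: 1.0 + 0.4×27.2500 = 11.9000.

subsidy = 11.9 per unit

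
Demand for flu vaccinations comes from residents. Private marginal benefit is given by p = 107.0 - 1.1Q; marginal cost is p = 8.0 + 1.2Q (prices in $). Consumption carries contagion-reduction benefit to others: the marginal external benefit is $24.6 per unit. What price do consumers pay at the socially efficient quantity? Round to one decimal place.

Social marginal benefit = demand + MEB = 131.6 - 1.1Q.
Set SMB = MC: 131.6 - 1.1Q = 8.0 + 1.2Q → Q* = 53.7391.
Consumer price on the demand curve at Q*: 107.0 − 1.1×53.7391 = 47.8870.

P = $47.9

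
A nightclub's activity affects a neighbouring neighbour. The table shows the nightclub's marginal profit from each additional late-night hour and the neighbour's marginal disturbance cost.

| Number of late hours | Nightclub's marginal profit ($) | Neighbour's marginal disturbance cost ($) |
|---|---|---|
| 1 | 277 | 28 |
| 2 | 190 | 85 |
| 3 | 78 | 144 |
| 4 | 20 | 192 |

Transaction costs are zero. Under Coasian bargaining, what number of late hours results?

Bargaining reaches the level where marginal profit last exceeds marginal disturbance cost.
That holds through level 2 (190 ≥ 85) but not at 3 (78 < 144).

2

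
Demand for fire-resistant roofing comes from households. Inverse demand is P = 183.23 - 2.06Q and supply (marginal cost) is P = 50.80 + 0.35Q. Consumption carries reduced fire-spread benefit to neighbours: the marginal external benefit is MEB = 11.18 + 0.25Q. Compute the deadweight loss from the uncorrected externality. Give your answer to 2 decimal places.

Market equilibrium (private): 50.80 + 0.35Q = 183.23 - 2.06Q → Q_m = 54.9502.
Social marginal benefit = demand + MEB = 194.41 - 1.81Q.
Set SMB = MC: 194.41 - 1.81Q = 50.80 + 0.35Q → Q* = 66.4861.
The loss is the area between SMB and MC from Q* to Q_m; with linear curves that's a triangle of height MEB(Q_m).
DWL = ½ × 11.5359 × 24.9176 = 143.7235.

DWL = 143.72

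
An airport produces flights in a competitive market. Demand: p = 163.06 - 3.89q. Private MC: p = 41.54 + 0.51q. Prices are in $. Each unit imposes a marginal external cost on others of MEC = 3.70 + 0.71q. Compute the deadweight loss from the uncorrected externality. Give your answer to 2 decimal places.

Market equilibrium (private): 41.54 + 0.51q = 163.06 - 3.89q → q_m = 27.6182.
Social marginal cost = private MC + MEC = 45.24 + 1.22q.
Set SMC = demand: 45.24 + 1.22q = 163.06 - 3.89q → q* = 23.0568.
The loss is the area between SMC and demand from q* to q_m; with linear curves that's a triangle of height MEC(q_m).
DWL = ½ × 4.5614 × 23.3089 = 53.1606.

DWL = $53.16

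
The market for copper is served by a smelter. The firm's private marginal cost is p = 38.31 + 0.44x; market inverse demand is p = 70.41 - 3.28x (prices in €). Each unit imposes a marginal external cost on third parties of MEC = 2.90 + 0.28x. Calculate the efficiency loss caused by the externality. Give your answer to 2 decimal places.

Market equilibrium (private): 38.31 + 0.44x = 70.41 - 3.28x → x_m = 8.6290.
Social marginal cost = private MC + MEC = 41.21 + 0.72x.
Set SMC = demand: 41.21 + 0.72x = 70.41 - 3.28x → x* = 7.3000.
Between x* and x_m the wedge SMC − demand runs linearly from 0 to MEC(x_m), so the loss is a triangle.
DWL = ½ × 1.3290 × 5.3161 = 3.5325.

DWL = €3.53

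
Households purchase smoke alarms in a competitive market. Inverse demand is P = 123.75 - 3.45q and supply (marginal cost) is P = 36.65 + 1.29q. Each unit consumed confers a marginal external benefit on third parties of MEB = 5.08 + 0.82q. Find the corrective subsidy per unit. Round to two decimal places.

Social marginal benefit = demand + MEB = 128.83 - 2.63q.
Set SMB = MC: 128.83 - 2.63q = 36.65 + 1.29q → q* = 23.5153.
The Pigouvian subsidy equals MEB at q*: 5.08 + 0.82×23.5153 = 24.3625.

subsidy = 24.36 per unit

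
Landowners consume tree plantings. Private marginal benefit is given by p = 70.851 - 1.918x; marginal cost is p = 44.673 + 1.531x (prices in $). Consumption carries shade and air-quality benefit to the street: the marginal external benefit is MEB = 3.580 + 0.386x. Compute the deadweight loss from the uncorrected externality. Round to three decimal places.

Market equilibrium (private): 44.673 + 1.531x = 70.851 - 1.918x → x_m = 7.5900.
Social marginal benefit = demand + MEB = 74.431 - 1.532x.
Set SMB = MC: 74.431 - 1.532x = 44.673 + 1.531x → x* = 9.7153.
The loss is the area between SMB and MC from x* to x_m; with linear curves that's a triangle of height MEB(x_m).
DWL = ½ × 2.1253 × 6.5098 = 6.9176.

DWL = $6.918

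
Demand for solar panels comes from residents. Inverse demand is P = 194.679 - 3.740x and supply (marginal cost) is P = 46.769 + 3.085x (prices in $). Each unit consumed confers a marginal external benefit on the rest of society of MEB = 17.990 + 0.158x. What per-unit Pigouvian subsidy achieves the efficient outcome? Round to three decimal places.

Social marginal benefit = demand + MEB = 212.669 - 3.582x.
Set SMB = MC: 212.669 - 3.582x = 46.769 + 3.085x → x* = 24.8838.
The Pigouvian subsidy equals MEB at x*: 17.990 + 0.158×24.8838 = 21.9216.

subsidy = $21.922 per unit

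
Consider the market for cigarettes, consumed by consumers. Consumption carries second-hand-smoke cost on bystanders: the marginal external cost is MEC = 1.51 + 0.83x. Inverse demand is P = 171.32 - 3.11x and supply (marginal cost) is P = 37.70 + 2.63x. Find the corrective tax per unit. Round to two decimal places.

Social marginal benefit = demand − MEC = 169.81 - 3.94x.
Set SMB = MC: 169.81 - 3.94x = 37.70 + 2.63x → x* = 20.1081.
The Pigouvian tax equals MEC at x*: 1.51 + 0.83×20.1081 = 18.1997.

tax = 18.20 per unit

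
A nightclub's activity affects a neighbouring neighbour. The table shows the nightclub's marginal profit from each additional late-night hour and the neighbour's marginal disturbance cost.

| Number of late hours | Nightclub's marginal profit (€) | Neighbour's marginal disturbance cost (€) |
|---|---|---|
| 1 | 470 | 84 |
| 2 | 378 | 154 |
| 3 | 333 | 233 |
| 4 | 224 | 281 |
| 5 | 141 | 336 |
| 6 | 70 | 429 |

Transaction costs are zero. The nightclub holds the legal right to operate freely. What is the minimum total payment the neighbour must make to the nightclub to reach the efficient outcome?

€435

Left alone the nightclub would choose level 6 (marginal profit stays positive).
Efficient level: k* = 3 (marginal profit ≥ marginal disturbance cost through 3).
The neighbour must at least cover the nightclub's forgone profit from cutting 6→3: 224 + 141 + 70 = 435.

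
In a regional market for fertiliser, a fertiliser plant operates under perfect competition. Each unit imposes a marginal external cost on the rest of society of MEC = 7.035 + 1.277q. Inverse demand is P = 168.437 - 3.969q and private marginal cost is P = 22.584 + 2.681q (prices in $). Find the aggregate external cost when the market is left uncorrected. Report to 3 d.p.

Market equilibrium (private): 22.584 + 2.681q = 168.437 - 3.969q → q_m = 21.9328.
Total external cost = ∫₀^{q_m} (7.035 + 1.277q) dq = 7.035×21.9328 + ½×1.277×21.9328² = 461.4462.

$461.446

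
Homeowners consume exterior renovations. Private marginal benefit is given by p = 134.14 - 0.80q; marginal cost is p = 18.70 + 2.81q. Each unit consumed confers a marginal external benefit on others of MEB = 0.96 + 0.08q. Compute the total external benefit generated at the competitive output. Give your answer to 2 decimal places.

71.60

Market equilibrium (private): 18.70 + 2.81q = 134.14 - 0.80q → q_m = 31.9778.
Total external benefit = ∫₀^{q_m} (0.96 + 0.08q) dq = 0.96×31.9778 + ½×0.08×31.9778² = 71.6019.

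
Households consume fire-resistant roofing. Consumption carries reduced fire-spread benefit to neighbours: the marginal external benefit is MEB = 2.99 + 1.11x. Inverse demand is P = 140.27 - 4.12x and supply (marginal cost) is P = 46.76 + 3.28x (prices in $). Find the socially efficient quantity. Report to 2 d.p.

x* = 15.34

Social marginal benefit = demand + MEB = 143.26 - 3.01x.
Set SMB = MC: 143.26 - 3.01x = 46.76 + 3.28x → x* = 15.3418.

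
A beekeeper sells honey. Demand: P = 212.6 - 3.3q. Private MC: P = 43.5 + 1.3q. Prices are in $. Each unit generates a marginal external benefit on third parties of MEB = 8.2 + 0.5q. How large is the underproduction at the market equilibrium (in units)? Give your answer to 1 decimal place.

Market equilibrium (private): 43.5 + 1.3q = 212.6 - 3.3q → q_m = 36.7609.
Social marginal cost = private MC − MEB = 35.3 + 0.8q.
Set SMC = demand: 35.3 + 0.8q = 212.6 - 3.3q → q* = 43.2439.
Gap = |36.7609 − 43.2439| = 6.4830.

6.5 units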